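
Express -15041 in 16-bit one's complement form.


Original: 0011101011000001
Invert all bits:
  bit 0: 0 → 1
  bit 1: 0 → 1
  bit 2: 1 → 0
  bit 3: 1 → 0
  bit 4: 1 → 0
  bit 5: 0 → 1
  bit 6: 1 → 0
  bit 7: 0 → 1
  bit 8: 1 → 0
  bit 9: 1 → 0
  bit 10: 0 → 1
  bit 11: 0 → 1
  bit 12: 0 → 1
  bit 13: 0 → 1
  bit 14: 0 → 1
  bit 15: 1 → 0
= 1100010100111110


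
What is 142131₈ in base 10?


Positional values:
Position 0: 1 × 8^0 = 1
Position 1: 3 × 8^1 = 24
Position 2: 1 × 8^2 = 64
Position 3: 2 × 8^3 = 1024
Position 4: 4 × 8^4 = 16384
Position 5: 1 × 8^5 = 32768
Sum = 1 + 24 + 64 + 1024 + 16384 + 32768
= 50265


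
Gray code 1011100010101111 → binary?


Gray code: 1011100010101111
MSB stays the same: 1
Each subsequent bit = prev_binary XOR current_gray:
  B[1] = 1 XOR 0 = 1
  B[2] = 1 XOR 1 = 0
  B[3] = 0 XOR 1 = 1
  B[4] = 1 XOR 1 = 0
  B[5] = 0 XOR 0 = 0
  B[6] = 0 XOR 0 = 0
  B[7] = 0 XOR 0 = 0
  B[8] = 0 XOR 1 = 1
  B[9] = 1 XOR 0 = 1
  B[10] = 1 XOR 1 = 0
  B[11] = 0 XOR 0 = 0
  B[12] = 0 XOR 1 = 1
  B[13] = 1 XOR 1 = 0
  B[14] = 0 XOR 1 = 1
  B[15] = 1 XOR 1 = 0
= 1101000011001010 (53450 decimal)


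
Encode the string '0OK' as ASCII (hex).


String: '0OK'  (3 characters)
Per-character ASCII lookup:
  '0': digits start at 48: '0' = 48 + 0 = 48 → 0x30
  'O': uppercase starts at 65: 'O' = 65 + 14 = 79 → 0x4F
  'K': uppercase starts at 65: 'K' = 65 + 10 = 75 → 0x4B
= 0x30 0x4F 0x4B


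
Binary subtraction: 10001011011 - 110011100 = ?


Align and subtract column by column (LSB to MSB, borrowing when needed):
  10001011011
- 00110011100
  -----------
  col 0: (1 - 0 borrow-in) - 0 → 1 - 0 = 1, borrow out 0
  col 1: (1 - 0 borrow-in) - 0 → 1 - 0 = 1, borrow out 0
  col 2: (0 - 0 borrow-in) - 1 → borrow from next column: (0+2) - 1 = 1, borrow out 1
  col 3: (1 - 1 borrow-in) - 1 → borrow from next column: (0+2) - 1 = 1, borrow out 1
  col 4: (1 - 1 borrow-in) - 1 → borrow from next column: (0+2) - 1 = 1, borrow out 1
  col 5: (0 - 1 borrow-in) - 0 → borrow from next column: (-1+2) - 0 = 1, borrow out 1
  col 6: (1 - 1 borrow-in) - 0 → 0 - 0 = 0, borrow out 0
  col 7: (0 - 0 borrow-in) - 1 → borrow from next column: (0+2) - 1 = 1, borrow out 1
  col 8: (0 - 1 borrow-in) - 1 → borrow from next column: (-1+2) - 1 = 0, borrow out 1
  col 9: (0 - 1 borrow-in) - 0 → borrow from next column: (-1+2) - 0 = 1, borrow out 1
  col 10: (1 - 1 borrow-in) - 0 → 0 - 0 = 0, borrow out 0
Reading bits MSB→LSB: 01010111111
Strip leading zeros: 1010111111
= 1010111111


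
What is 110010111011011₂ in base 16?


Group into 4-bit nibbles: 0110010111011011
  0110 = 6
  0101 = 5
  1101 = D
  1011 = B
= 0x65DB


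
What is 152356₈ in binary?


Each octal digit → 3 binary bits:
  1 = 001
  5 = 101
  2 = 010
  3 = 011
  5 = 101
  6 = 110
Concatenate: 001 101 010 011 101 110
= 001101010011101110


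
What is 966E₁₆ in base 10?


Positional values:
Position 0: E × 16^0 = 14 × 1 = 14
Position 1: 6 × 16^1 = 6 × 16 = 96
Position 2: 6 × 16^2 = 6 × 256 = 1536
Position 3: 9 × 16^3 = 9 × 4096 = 36864
Sum = 14 + 96 + 1536 + 36864
= 38510


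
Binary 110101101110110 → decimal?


Positional values:
Bit 1: 1 × 2^1 = 2
Bit 2: 1 × 2^2 = 4
Bit 4: 1 × 2^4 = 16
Bit 5: 1 × 2^5 = 32
Bit 6: 1 × 2^6 = 64
Bit 8: 1 × 2^8 = 256
Bit 9: 1 × 2^9 = 512
Bit 11: 1 × 2^11 = 2048
Bit 13: 1 × 2^13 = 8192
Bit 14: 1 × 2^14 = 16384
Sum = 2 + 4 + 16 + 32 + 64 + 256 + 512 + 2048 + 8192 + 16384
= 27510


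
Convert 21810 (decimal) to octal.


Divide by 8 repeatedly:
21810 ÷ 8 = 2726 remainder 2
2726 ÷ 8 = 340 remainder 6
340 ÷ 8 = 42 remainder 4
42 ÷ 8 = 5 remainder 2
5 ÷ 8 = 0 remainder 5
Reading remainders bottom-up:
= 0o52462


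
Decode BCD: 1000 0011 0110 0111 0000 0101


Each 4-bit group → digit:
  1000 → 8
  0011 → 3
  0110 → 6
  0111 → 7
  0000 → 0
  0101 → 5
= 836705


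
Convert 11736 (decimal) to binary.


Divide by 2 repeatedly:
11736 ÷ 2 = 5868 remainder 0
5868 ÷ 2 = 2934 remainder 0
2934 ÷ 2 = 1467 remainder 0
1467 ÷ 2 = 733 remainder 1
733 ÷ 2 = 366 remainder 1
366 ÷ 2 = 183 remainder 0
183 ÷ 2 = 91 remainder 1
91 ÷ 2 = 45 remainder 1
45 ÷ 2 = 22 remainder 1
22 ÷ 2 = 11 remainder 0
11 ÷ 2 = 5 remainder 1
5 ÷ 2 = 2 remainder 1
2 ÷ 2 = 1 remainder 0
1 ÷ 2 = 0 remainder 1
Reading remainders bottom-up:
= 10110111011000


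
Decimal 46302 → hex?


Divide by 16 repeatedly:
46302 ÷ 16 = 2893 remainder 14 (E)
2893 ÷ 16 = 180 remainder 13 (D)
180 ÷ 16 = 11 remainder 4 (4)
11 ÷ 16 = 0 remainder 11 (B)
Reading remainders bottom-up:
= 0xB4DE


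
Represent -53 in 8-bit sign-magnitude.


Sign bit: 1 (negative)
Magnitude: 53 = 0110101
= 10110101


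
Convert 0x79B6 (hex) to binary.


Each hex digit → 4 binary bits:
  7 = 0111
  9 = 1001
  B = 1011
  6 = 0110
Concatenate: 0111 1001 1011 0110
= 0111100110110110


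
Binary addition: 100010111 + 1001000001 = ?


Align and add column by column (LSB to MSB, carry propagating):
  00100010111
+ 01001000001
  -----------
  col 0: 1 + 1 + 0 (carry in) = 2 → bit 0, carry out 1
  col 1: 1 + 0 + 1 (carry in) = 2 → bit 0, carry out 1
  col 2: 1 + 0 + 1 (carry in) = 2 → bit 0, carry out 1
  col 3: 0 + 0 + 1 (carry in) = 1 → bit 1, carry out 0
  col 4: 1 + 0 + 0 (carry in) = 1 → bit 1, carry out 0
  col 5: 0 + 0 + 0 (carry in) = 0 → bit 0, carry out 0
  col 6: 0 + 1 + 0 (carry in) = 1 → bit 1, carry out 0
  col 7: 0 + 0 + 0 (carry in) = 0 → bit 0, carry out 0
  col 8: 1 + 0 + 0 (carry in) = 1 → bit 1, carry out 0
  col 9: 0 + 1 + 0 (carry in) = 1 → bit 1, carry out 0
  col 10: 0 + 0 + 0 (carry in) = 0 → bit 0, carry out 0
Reading bits MSB→LSB: 01101011000
Strip leading zeros: 1101011000
= 1101011000


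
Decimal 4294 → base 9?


Divide by 9 repeatedly:
4294 ÷ 9 = 477 remainder 1
477 ÷ 9 = 53 remainder 0
53 ÷ 9 = 5 remainder 8
5 ÷ 9 = 0 remainder 5
Reading remainders bottom-up:
= 5801


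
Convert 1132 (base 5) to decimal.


Positional values (base 5):
  2 × 5^0 = 2 × 1 = 2
  3 × 5^1 = 3 × 5 = 15
  1 × 5^2 = 1 × 25 = 25
  1 × 5^3 = 1 × 125 = 125
Sum = 2 + 15 + 25 + 125
= 167


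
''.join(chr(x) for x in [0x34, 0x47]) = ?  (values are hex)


Codes (hex): 0x34 0x47
Per-code ASCII lookup:
  0x34 = 52  (range 48-57: digits, 52 - 48 = 4) → '4'
  0x47 = 71  (range 65-90: uppercase, 71 - 65 = 6) → 'G'
= '4G'


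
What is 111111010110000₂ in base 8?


Group into 3-bit groups: 111111010110000
  111 = 7
  111 = 7
  010 = 2
  110 = 6
  000 = 0
= 0o77260


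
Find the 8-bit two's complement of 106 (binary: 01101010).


Original: 01101010
Step 1 - Invert all bits: 10010101
Step 2 - Add 1: 10010101 + 1
= 10010110 (represents -106)


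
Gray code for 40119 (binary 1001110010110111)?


Binary: 1001110010110111
Gray code: G = B XOR (B >> 1)
B >> 1 = 0100111001011011
1001110010110111 XOR 0100111001011011:
  1 XOR 0 = 1
  0 XOR 1 = 1
  0 XOR 0 = 0
  1 XOR 0 = 1
  1 XOR 1 = 0
  1 XOR 1 = 0
  0 XOR 1 = 1
  0 XOR 0 = 0
  1 XOR 0 = 1
  0 XOR 1 = 1
  1 XOR 0 = 1
  1 XOR 1 = 0
  0 XOR 1 = 1
  1 XOR 0 = 1
  1 XOR 1 = 0
  1 XOR 1 = 0
= 1101001011101100


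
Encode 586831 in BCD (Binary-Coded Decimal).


Each digit → 4-bit binary:
  5 → 0101
  8 → 1000
  6 → 0110
  8 → 1000
  3 → 0011
  1 → 0001
= 0101 1000 0110 1000 0011 0001


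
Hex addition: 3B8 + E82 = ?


Align and add column by column (LSB to MSB, each column mod 16 with carry):
  03B8
+ 0E82
  ----
  col 0: 8(8) + 2(2) + 0 (carry in) = 10 → A(10), carry out 0
  col 1: B(11) + 8(8) + 0 (carry in) = 19 → 3(3), carry out 1
  col 2: 3(3) + E(14) + 1 (carry in) = 18 → 2(2), carry out 1
  col 3: 0(0) + 0(0) + 1 (carry in) = 1 → 1(1), carry out 0
Reading digits MSB→LSB: 123A
Strip leading zeros: 123A
= 0x123A


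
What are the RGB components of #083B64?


Hex: #083B64
R = 08₁₆ = 8
G = 3B₁₆ = 59
B = 64₁₆ = 100
= RGB(8, 59, 100)


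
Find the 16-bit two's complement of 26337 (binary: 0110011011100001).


Original: 0110011011100001
Step 1 - Invert all bits: 1001100100011110
Step 2 - Add 1: 1001100100011110 + 1
= 1001100100011111 (represents -26337)


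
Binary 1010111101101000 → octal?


Group into 3-bit groups: 001010111101101000
  001 = 1
  010 = 2
  111 = 7
  101 = 5
  101 = 5
  000 = 0
= 0o127550


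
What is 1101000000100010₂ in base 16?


Group into 4-bit nibbles: 1101000000100010
  1101 = D
  0000 = 0
  0010 = 2
  0010 = 2
= 0xD022


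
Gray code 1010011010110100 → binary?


Gray code: 1010011010110100
MSB stays the same: 1
Each subsequent bit = prev_binary XOR current_gray:
  B[1] = 1 XOR 0 = 1
  B[2] = 1 XOR 1 = 0
  B[3] = 0 XOR 0 = 0
  B[4] = 0 XOR 0 = 0
  B[5] = 0 XOR 1 = 1
  B[6] = 1 XOR 1 = 0
  B[7] = 0 XOR 0 = 0
  B[8] = 0 XOR 1 = 1
  B[9] = 1 XOR 0 = 1
  B[10] = 1 XOR 1 = 0
  B[11] = 0 XOR 1 = 1
  B[12] = 1 XOR 0 = 1
  B[13] = 1 XOR 1 = 0
  B[14] = 0 XOR 0 = 0
  B[15] = 0 XOR 0 = 0
= 1100010011011000 (50392 decimal)


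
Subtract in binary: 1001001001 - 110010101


Align and subtract column by column (LSB to MSB, borrowing when needed):
  1001001001
- 0110010101
  ----------
  col 0: (1 - 0 borrow-in) - 1 → 1 - 1 = 0, borrow out 0
  col 1: (0 - 0 borrow-in) - 0 → 0 - 0 = 0, borrow out 0
  col 2: (0 - 0 borrow-in) - 1 → borrow from next column: (0+2) - 1 = 1, borrow out 1
  col 3: (1 - 1 borrow-in) - 0 → 0 - 0 = 0, borrow out 0
  col 4: (0 - 0 borrow-in) - 1 → borrow from next column: (0+2) - 1 = 1, borrow out 1
  col 5: (0 - 1 borrow-in) - 0 → borrow from next column: (-1+2) - 0 = 1, borrow out 1
  col 6: (1 - 1 borrow-in) - 0 → 0 - 0 = 0, borrow out 0
  col 7: (0 - 0 borrow-in) - 1 → borrow from next column: (0+2) - 1 = 1, borrow out 1
  col 8: (0 - 1 borrow-in) - 1 → borrow from next column: (-1+2) - 1 = 0, borrow out 1
  col 9: (1 - 1 borrow-in) - 0 → 0 - 0 = 0, borrow out 0
Reading bits MSB→LSB: 0010110100
Strip leading zeros: 10110100
= 10110100


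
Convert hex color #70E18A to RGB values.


Hex: #70E18A
R = 70₁₆ = 112
G = E1₁₆ = 225
B = 8A₁₆ = 138
= RGB(112, 225, 138)


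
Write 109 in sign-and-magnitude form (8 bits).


Sign bit: 0 (positive)
Magnitude: 109 = 1101101
= 01101101


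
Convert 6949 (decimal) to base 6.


Divide by 6 repeatedly:
6949 ÷ 6 = 1158 remainder 1
1158 ÷ 6 = 193 remainder 0
193 ÷ 6 = 32 remainder 1
32 ÷ 6 = 5 remainder 2
5 ÷ 6 = 0 remainder 5
Reading remainders bottom-up:
= 52101


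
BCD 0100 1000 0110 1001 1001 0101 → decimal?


Each 4-bit group → digit:
  0100 → 4
  1000 → 8
  0110 → 6
  1001 → 9
  1001 → 9
  0101 → 5
= 486995


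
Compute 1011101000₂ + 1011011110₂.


Align and add column by column (LSB to MSB, carry propagating):
  01011101000
+ 01011011110
  -----------
  col 0: 0 + 0 + 0 (carry in) = 0 → bit 0, carry out 0
  col 1: 0 + 1 + 0 (carry in) = 1 → bit 1, carry out 0
  col 2: 0 + 1 + 0 (carry in) = 1 → bit 1, carry out 0
  col 3: 1 + 1 + 0 (carry in) = 2 → bit 0, carry out 1
  col 4: 0 + 1 + 1 (carry in) = 2 → bit 0, carry out 1
  col 5: 1 + 0 + 1 (carry in) = 2 → bit 0, carry out 1
  col 6: 1 + 1 + 1 (carry in) = 3 → bit 1, carry out 1
  col 7: 1 + 1 + 1 (carry in) = 3 → bit 1, carry out 1
  col 8: 0 + 0 + 1 (carry in) = 1 → bit 1, carry out 0
  col 9: 1 + 1 + 0 (carry in) = 2 → bit 0, carry out 1
  col 10: 0 + 0 + 1 (carry in) = 1 → bit 1, carry out 0
Reading bits MSB→LSB: 10111000110
Strip leading zeros: 10111000110
= 10111000110


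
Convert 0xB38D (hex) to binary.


Each hex digit → 4 binary bits:
  B = 1011
  3 = 0011
  8 = 1000
  D = 1101
Concatenate: 1011 0011 1000 1101
= 1011001110001101


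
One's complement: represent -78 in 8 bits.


Original: 01001110
Invert all bits:
  bit 0: 0 → 1
  bit 1: 1 → 0
  bit 2: 0 → 1
  bit 3: 0 → 1
  bit 4: 1 → 0
  bit 5: 1 → 0
  bit 6: 1 → 0
  bit 7: 0 → 1
= 10110001


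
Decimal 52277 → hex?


Divide by 16 repeatedly:
52277 ÷ 16 = 3267 remainder 5 (5)
3267 ÷ 16 = 204 remainder 3 (3)
204 ÷ 16 = 12 remainder 12 (C)
12 ÷ 16 = 0 remainder 12 (C)
Reading remainders bottom-up:
= 0xCC35


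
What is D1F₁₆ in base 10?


Positional values:
Position 0: F × 16^0 = 15 × 1 = 15
Position 1: 1 × 16^1 = 1 × 16 = 16
Position 2: D × 16^2 = 13 × 256 = 3328
Sum = 15 + 16 + 3328
= 3359


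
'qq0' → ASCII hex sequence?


String: 'qq0'  (3 characters)
Per-character ASCII lookup:
  'q': lowercase starts at 97: 'q' = 97 + 16 = 113 → 0x71
  'q': lowercase starts at 97: 'q' = 97 + 16 = 113 → 0x71
  '0': digits start at 48: '0' = 48 + 0 = 48 → 0x30
= 0x71 0x71 0x30


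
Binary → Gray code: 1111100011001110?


Binary: 1111100011001110
Gray code: G = B XOR (B >> 1)
B >> 1 = 0111110001100111
1111100011001110 XOR 0111110001100111:
  1 XOR 0 = 1
  1 XOR 1 = 0
  1 XOR 1 = 0
  1 XOR 1 = 0
  1 XOR 1 = 0
  0 XOR 1 = 1
  0 XOR 0 = 0
  0 XOR 0 = 0
  1 XOR 0 = 1
  1 XOR 1 = 0
  0 XOR 1 = 1
  0 XOR 0 = 0
  1 XOR 0 = 1
  1 XOR 1 = 0
  1 XOR 1 = 0
  0 XOR 1 = 1
= 1000010010101001


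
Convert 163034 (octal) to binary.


Each octal digit → 3 binary bits:
  1 = 001
  6 = 110
  3 = 011
  0 = 000
  3 = 011
  4 = 100
Concatenate: 001 110 011 000 011 100
= 001110011000011100


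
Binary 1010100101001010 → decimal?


Positional values:
Bit 1: 1 × 2^1 = 2
Bit 3: 1 × 2^3 = 8
Bit 6: 1 × 2^6 = 64
Bit 8: 1 × 2^8 = 256
Bit 11: 1 × 2^11 = 2048
Bit 13: 1 × 2^13 = 8192
Bit 15: 1 × 2^15 = 32768
Sum = 2 + 8 + 64 + 256 + 2048 + 8192 + 32768
= 43338


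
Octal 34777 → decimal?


Positional values:
Position 0: 7 × 8^0 = 7
Position 1: 7 × 8^1 = 56
Position 2: 7 × 8^2 = 448
Position 3: 4 × 8^3 = 2048
Position 4: 3 × 8^4 = 12288
Sum = 7 + 56 + 448 + 2048 + 12288
= 14847


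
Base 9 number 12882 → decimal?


Positional values (base 9):
  2 × 9^0 = 2 × 1 = 2
  8 × 9^1 = 8 × 9 = 72
  8 × 9^2 = 8 × 81 = 648
  2 × 9^3 = 2 × 729 = 1458
  1 × 9^4 = 1 × 6561 = 6561
Sum = 2 + 72 + 648 + 1458 + 6561
= 8741


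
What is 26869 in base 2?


Divide by 2 repeatedly:
26869 ÷ 2 = 13434 remainder 1
13434 ÷ 2 = 6717 remainder 0
6717 ÷ 2 = 3358 remainder 1
3358 ÷ 2 = 1679 remainder 0
1679 ÷ 2 = 839 remainder 1
839 ÷ 2 = 419 remainder 1
419 ÷ 2 = 209 remainder 1
209 ÷ 2 = 104 remainder 1
104 ÷ 2 = 52 remainder 0
52 ÷ 2 = 26 remainder 0
26 ÷ 2 = 13 remainder 0
13 ÷ 2 = 6 remainder 1
6 ÷ 2 = 3 remainder 0
3 ÷ 2 = 1 remainder 1
1 ÷ 2 = 0 remainder 1
Reading remainders bottom-up:
= 110100011110101


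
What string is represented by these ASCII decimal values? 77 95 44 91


Codes (decimal): 77 95 44 91
Per-code ASCII lookup:
  77  (range 65-90: uppercase, 77 - 65 = 12) → 'M'
  95  (special character) → '_'
  44  (special character) → ','
  91  (special character) → '['
= 'M_,['


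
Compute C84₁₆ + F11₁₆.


Align and add column by column (LSB to MSB, each column mod 16 with carry):
  0C84
+ 0F11
  ----
  col 0: 4(4) + 1(1) + 0 (carry in) = 5 → 5(5), carry out 0
  col 1: 8(8) + 1(1) + 0 (carry in) = 9 → 9(9), carry out 0
  col 2: C(12) + F(15) + 0 (carry in) = 27 → B(11), carry out 1
  col 3: 0(0) + 0(0) + 1 (carry in) = 1 → 1(1), carry out 0
Reading digits MSB→LSB: 1B95
Strip leading zeros: 1B95
= 0x1B95


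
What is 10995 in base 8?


Divide by 8 repeatedly:
10995 ÷ 8 = 1374 remainder 3
1374 ÷ 8 = 171 remainder 6
171 ÷ 8 = 21 remainder 3
21 ÷ 8 = 2 remainder 5
2 ÷ 8 = 0 remainder 2
Reading remainders bottom-up:
= 0o25363


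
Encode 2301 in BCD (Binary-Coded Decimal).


Each digit → 4-bit binary:
  2 → 0010
  3 → 0011
  0 → 0000
  1 → 0001
= 0010 0011 0000 0001


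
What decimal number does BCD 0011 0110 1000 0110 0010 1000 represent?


Each 4-bit group → digit:
  0011 → 3
  0110 → 6
  1000 → 8
  0110 → 6
  0010 → 2
  1000 → 8
= 368628


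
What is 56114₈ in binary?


Each octal digit → 3 binary bits:
  5 = 101
  6 = 110
  1 = 001
  1 = 001
  4 = 100
Concatenate: 101 110 001 001 100
= 101110001001100


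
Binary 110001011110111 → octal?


Group into 3-bit groups: 110001011110111
  110 = 6
  001 = 1
  011 = 3
  110 = 6
  111 = 7
= 0o61367


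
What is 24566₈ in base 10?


Positional values:
Position 0: 6 × 8^0 = 6
Position 1: 6 × 8^1 = 48
Position 2: 5 × 8^2 = 320
Position 3: 4 × 8^3 = 2048
Position 4: 2 × 8^4 = 8192
Sum = 6 + 48 + 320 + 2048 + 8192
= 10614


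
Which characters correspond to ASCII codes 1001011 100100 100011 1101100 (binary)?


Codes (binary): 1001011 100100 100011 1101100
Per-code ASCII lookup:
  1001011 = 75  (range 65-90: uppercase, 75 - 65 = 10) → 'K'
  100100 = 36  (special character) → '$'
  100011 = 35  (special character) → '#'
  1101100 = 108  (range 97-122: lowercase, 108 - 97 = 11) → 'l'
= 'K$#l'


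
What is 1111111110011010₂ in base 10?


Positional values:
Bit 1: 1 × 2^1 = 2
Bit 3: 1 × 2^3 = 8
Bit 4: 1 × 2^4 = 16
Bit 7: 1 × 2^7 = 128
Bit 8: 1 × 2^8 = 256
Bit 9: 1 × 2^9 = 512
Bit 10: 1 × 2^10 = 1024
Bit 11: 1 × 2^11 = 2048
Bit 12: 1 × 2^12 = 4096
Bit 13: 1 × 2^13 = 8192
Bit 14: 1 × 2^14 = 16384
Bit 15: 1 × 2^15 = 32768
Sum = 2 + 8 + 16 + 128 + 256 + 512 + 1024 + 2048 + 4096 + 8192 + 16384 + 32768
= 65434


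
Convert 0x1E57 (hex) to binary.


Each hex digit → 4 binary bits:
  1 = 0001
  E = 1110
  5 = 0101
  7 = 0111
Concatenate: 0001 1110 0101 0111
= 0001111001010111


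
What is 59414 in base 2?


Divide by 2 repeatedly:
59414 ÷ 2 = 29707 remainder 0
29707 ÷ 2 = 14853 remainder 1
14853 ÷ 2 = 7426 remainder 1
7426 ÷ 2 = 3713 remainder 0
3713 ÷ 2 = 1856 remainder 1
1856 ÷ 2 = 928 remainder 0
928 ÷ 2 = 464 remainder 0
464 ÷ 2 = 232 remainder 0
232 ÷ 2 = 116 remainder 0
116 ÷ 2 = 58 remainder 0
58 ÷ 2 = 29 remainder 0
29 ÷ 2 = 14 remainder 1
14 ÷ 2 = 7 remainder 0
7 ÷ 2 = 3 remainder 1
3 ÷ 2 = 1 remainder 1
1 ÷ 2 = 0 remainder 1
Reading remainders bottom-up:
= 1110100000010110


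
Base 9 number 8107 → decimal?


Positional values (base 9):
  7 × 9^0 = 7 × 1 = 7
  0 × 9^1 = 0 × 9 = 0
  1 × 9^2 = 1 × 81 = 81
  8 × 9^3 = 8 × 729 = 5832
Sum = 7 + 0 + 81 + 5832
= 5920


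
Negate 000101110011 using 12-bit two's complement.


Original: 000101110011
Step 1 - Invert all bits: 111010001100
Step 2 - Add 1: 111010001100 + 1
= 111010001101 (represents -371)


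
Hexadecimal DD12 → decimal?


Positional values:
Position 0: 2 × 16^0 = 2 × 1 = 2
Position 1: 1 × 16^1 = 1 × 16 = 16
Position 2: D × 16^2 = 13 × 256 = 3328
Position 3: D × 16^3 = 13 × 4096 = 53248
Sum = 2 + 16 + 3328 + 53248
= 56594


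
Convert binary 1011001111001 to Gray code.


Binary: 1011001111001
Gray code: G = B XOR (B >> 1)
B >> 1 = 0101100111100
1011001111001 XOR 0101100111100:
  1 XOR 0 = 1
  0 XOR 1 = 1
  1 XOR 0 = 1
  1 XOR 1 = 0
  0 XOR 1 = 1
  0 XOR 0 = 0
  1 XOR 0 = 1
  1 XOR 1 = 0
  1 XOR 1 = 0
  1 XOR 1 = 0
  0 XOR 1 = 1
  0 XOR 0 = 0
  1 XOR 0 = 1
= 1110101000101


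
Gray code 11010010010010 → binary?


Gray code: 11010010010010
MSB stays the same: 1
Each subsequent bit = prev_binary XOR current_gray:
  B[1] = 1 XOR 1 = 0
  B[2] = 0 XOR 0 = 0
  B[3] = 0 XOR 1 = 1
  B[4] = 1 XOR 0 = 1
  B[5] = 1 XOR 0 = 1
  B[6] = 1 XOR 1 = 0
  B[7] = 0 XOR 0 = 0
  B[8] = 0 XOR 0 = 0
  B[9] = 0 XOR 1 = 1
  B[10] = 1 XOR 0 = 1
  B[11] = 1 XOR 0 = 1
  B[12] = 1 XOR 1 = 0
  B[13] = 0 XOR 0 = 0
= 10011100011100 (10012 decimal)


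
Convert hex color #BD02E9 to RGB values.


Hex: #BD02E9
R = BD₁₆ = 189
G = 02₁₆ = 2
B = E9₁₆ = 233
= RGB(189, 2, 233)


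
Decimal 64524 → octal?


Divide by 8 repeatedly:
64524 ÷ 8 = 8065 remainder 4
8065 ÷ 8 = 1008 remainder 1
1008 ÷ 8 = 126 remainder 0
126 ÷ 8 = 15 remainder 6
15 ÷ 8 = 1 remainder 7
1 ÷ 8 = 0 remainder 1
Reading remainders bottom-up:
= 0o176014


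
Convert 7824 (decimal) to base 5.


Divide by 5 repeatedly:
7824 ÷ 5 = 1564 remainder 4
1564 ÷ 5 = 312 remainder 4
312 ÷ 5 = 62 remainder 2
62 ÷ 5 = 12 remainder 2
12 ÷ 5 = 2 remainder 2
2 ÷ 5 = 0 remainder 2
Reading remainders bottom-up:
= 222244


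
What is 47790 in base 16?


Divide by 16 repeatedly:
47790 ÷ 16 = 2986 remainder 14 (E)
2986 ÷ 16 = 186 remainder 10 (A)
186 ÷ 16 = 11 remainder 10 (A)
11 ÷ 16 = 0 remainder 11 (B)
Reading remainders bottom-up:
= 0xBAAE


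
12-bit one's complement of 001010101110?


Original: 001010101110
Invert all bits:
  bit 0: 0 → 1
  bit 1: 0 → 1
  bit 2: 1 → 0
  bit 3: 0 → 1
  bit 4: 1 → 0
  bit 5: 0 → 1
  bit 6: 1 → 0
  bit 7: 0 → 1
  bit 8: 1 → 0
  bit 9: 1 → 0
  bit 10: 1 → 0
  bit 11: 0 → 1
= 110101010001


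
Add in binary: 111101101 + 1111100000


Align and add column by column (LSB to MSB, carry propagating):
  00111101101
+ 01111100000
  -----------
  col 0: 1 + 0 + 0 (carry in) = 1 → bit 1, carry out 0
  col 1: 0 + 0 + 0 (carry in) = 0 → bit 0, carry out 0
  col 2: 1 + 0 + 0 (carry in) = 1 → bit 1, carry out 0
  col 3: 1 + 0 + 0 (carry in) = 1 → bit 1, carry out 0
  col 4: 0 + 0 + 0 (carry in) = 0 → bit 0, carry out 0
  col 5: 1 + 1 + 0 (carry in) = 2 → bit 0, carry out 1
  col 6: 1 + 1 + 1 (carry in) = 3 → bit 1, carry out 1
  col 7: 1 + 1 + 1 (carry in) = 3 → bit 1, carry out 1
  col 8: 1 + 1 + 1 (carry in) = 3 → bit 1, carry out 1
  col 9: 0 + 1 + 1 (carry in) = 2 → bit 0, carry out 1
  col 10: 0 + 0 + 1 (carry in) = 1 → bit 1, carry out 0
Reading bits MSB→LSB: 10111001101
Strip leading zeros: 10111001101
= 10111001101


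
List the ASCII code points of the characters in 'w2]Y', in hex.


String: 'w2]Y'  (4 characters)
Per-character ASCII lookup:
  'w': lowercase starts at 97: 'w' = 97 + 22 = 119 → 0x77
  '2': digits start at 48: '2' = 48 + 2 = 50 → 0x32
  ']': special character: ']' = 93 → 0x5D
  'Y': uppercase starts at 65: 'Y' = 65 + 24 = 89 → 0x59
= 0x77 0x32 0x5D 0x59


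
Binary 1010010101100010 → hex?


Group into 4-bit nibbles: 1010010101100010
  1010 = A
  0101 = 5
  0110 = 6
  0010 = 2
= 0xA562


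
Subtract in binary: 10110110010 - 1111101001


Align and subtract column by column (LSB to MSB, borrowing when needed):
  10110110010
- 01111101001
  -----------
  col 0: (0 - 0 borrow-in) - 1 → borrow from next column: (0+2) - 1 = 1, borrow out 1
  col 1: (1 - 1 borrow-in) - 0 → 0 - 0 = 0, borrow out 0
  col 2: (0 - 0 borrow-in) - 0 → 0 - 0 = 0, borrow out 0
  col 3: (0 - 0 borrow-in) - 1 → borrow from next column: (0+2) - 1 = 1, borrow out 1
  col 4: (1 - 1 borrow-in) - 0 → 0 - 0 = 0, borrow out 0
  col 5: (1 - 0 borrow-in) - 1 → 1 - 1 = 0, borrow out 0
  col 6: (0 - 0 borrow-in) - 1 → borrow from next column: (0+2) - 1 = 1, borrow out 1
  col 7: (1 - 1 borrow-in) - 1 → borrow from next column: (0+2) - 1 = 1, borrow out 1
  col 8: (1 - 1 borrow-in) - 1 → borrow from next column: (0+2) - 1 = 1, borrow out 1
  col 9: (0 - 1 borrow-in) - 1 → borrow from next column: (-1+2) - 1 = 0, borrow out 1
  col 10: (1 - 1 borrow-in) - 0 → 0 - 0 = 0, borrow out 0
Reading bits MSB→LSB: 00111001001
Strip leading zeros: 111001001
= 111001001


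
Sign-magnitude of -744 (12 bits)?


Sign bit: 1 (negative)
Magnitude: 744 = 01011101000
= 101011101000


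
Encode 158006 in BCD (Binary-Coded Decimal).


Each digit → 4-bit binary:
  1 → 0001
  5 → 0101
  8 → 1000
  0 → 0000
  0 → 0000
  6 → 0110
= 0001 0101 1000 0000 0000 0110


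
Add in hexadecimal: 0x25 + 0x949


Align and add column by column (LSB to MSB, each column mod 16 with carry):
  0025
+ 0949
  ----
  col 0: 5(5) + 9(9) + 0 (carry in) = 14 → E(14), carry out 0
  col 1: 2(2) + 4(4) + 0 (carry in) = 6 → 6(6), carry out 0
  col 2: 0(0) + 9(9) + 0 (carry in) = 9 → 9(9), carry out 0
  col 3: 0(0) + 0(0) + 0 (carry in) = 0 → 0(0), carry out 0
Reading digits MSB→LSB: 096E
Strip leading zeros: 96E
= 0x96E


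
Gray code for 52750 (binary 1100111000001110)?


Binary: 1100111000001110
Gray code: G = B XOR (B >> 1)
B >> 1 = 0110011100000111
1100111000001110 XOR 0110011100000111:
  1 XOR 0 = 1
  1 XOR 1 = 0
  0 XOR 1 = 1
  0 XOR 0 = 0
  1 XOR 0 = 1
  1 XOR 1 = 0
  1 XOR 1 = 0
  0 XOR 1 = 1
  0 XOR 0 = 0
  0 XOR 0 = 0
  0 XOR 0 = 0
  0 XOR 0 = 0
  1 XOR 0 = 1
  1 XOR 1 = 0
  1 XOR 1 = 0
  0 XOR 1 = 1
= 1010100100001001


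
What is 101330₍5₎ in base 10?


Positional values (base 5):
  0 × 5^0 = 0 × 1 = 0
  3 × 5^1 = 3 × 5 = 15
  3 × 5^2 = 3 × 25 = 75
  1 × 5^3 = 1 × 125 = 125
  0 × 5^4 = 0 × 625 = 0
  1 × 5^5 = 1 × 3125 = 3125
Sum = 0 + 15 + 75 + 125 + 0 + 3125
= 3340


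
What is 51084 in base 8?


Divide by 8 repeatedly:
51084 ÷ 8 = 6385 remainder 4
6385 ÷ 8 = 798 remainder 1
798 ÷ 8 = 99 remainder 6
99 ÷ 8 = 12 remainder 3
12 ÷ 8 = 1 remainder 4
1 ÷ 8 = 0 remainder 1
Reading remainders bottom-up:
= 0o143614


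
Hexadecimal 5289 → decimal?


Positional values:
Position 0: 9 × 16^0 = 9 × 1 = 9
Position 1: 8 × 16^1 = 8 × 16 = 128
Position 2: 2 × 16^2 = 2 × 256 = 512
Position 3: 5 × 16^3 = 5 × 4096 = 20480
Sum = 9 + 128 + 512 + 20480
= 21129


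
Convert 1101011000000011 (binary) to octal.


Group into 3-bit groups: 001101011000000011
  001 = 1
  101 = 5
  011 = 3
  000 = 0
  000 = 0
  011 = 3
= 0o153003


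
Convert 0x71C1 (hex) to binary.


Each hex digit → 4 binary bits:
  7 = 0111
  1 = 0001
  C = 1100
  1 = 0001
Concatenate: 0111 0001 1100 0001
= 0111000111000001


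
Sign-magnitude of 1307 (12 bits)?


Sign bit: 0 (positive)
Magnitude: 1307 = 10100011011
= 010100011011


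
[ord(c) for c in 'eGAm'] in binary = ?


String: 'eGAm'  (4 characters)
Per-character ASCII lookup:
  'e': lowercase starts at 97: 'e' = 97 + 4 = 101 → 1100101
  'G': uppercase starts at 65: 'G' = 65 + 6 = 71 → 1000111
  'A': uppercase starts at 65: 'A' = 65 + 0 = 65 → 1000001
  'm': lowercase starts at 97: 'm' = 97 + 12 = 109 → 1101101
= 1100101 1000111 1000001 1101101


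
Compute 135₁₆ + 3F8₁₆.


Align and add column by column (LSB to MSB, each column mod 16 with carry):
  0135
+ 03F8
  ----
  col 0: 5(5) + 8(8) + 0 (carry in) = 13 → D(13), carry out 0
  col 1: 3(3) + F(15) + 0 (carry in) = 18 → 2(2), carry out 1
  col 2: 1(1) + 3(3) + 1 (carry in) = 5 → 5(5), carry out 0
  col 3: 0(0) + 0(0) + 0 (carry in) = 0 → 0(0), carry out 0
Reading digits MSB→LSB: 052D
Strip leading zeros: 52D
= 0x52D


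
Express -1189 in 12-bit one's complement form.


Original: 010010100101
Invert all bits:
  bit 0: 0 → 1
  bit 1: 1 → 0
  bit 2: 0 → 1
  bit 3: 0 → 1
  bit 4: 1 → 0
  bit 5: 0 → 1
  bit 6: 1 → 0
  bit 7: 0 → 1
  bit 8: 0 → 1
  bit 9: 1 → 0
  bit 10: 0 → 1
  bit 11: 1 → 0
= 101101011010


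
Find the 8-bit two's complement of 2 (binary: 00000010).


Original: 00000010
Step 1 - Invert all bits: 11111101
Step 2 - Add 1: 11111101 + 1
= 11111110 (represents -2)


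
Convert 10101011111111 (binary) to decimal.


Positional values:
Bit 0: 1 × 2^0 = 1
Bit 1: 1 × 2^1 = 2
Bit 2: 1 × 2^2 = 4
Bit 3: 1 × 2^3 = 8
Bit 4: 1 × 2^4 = 16
Bit 5: 1 × 2^5 = 32
Bit 6: 1 × 2^6 = 64
Bit 7: 1 × 2^7 = 128
Bit 9: 1 × 2^9 = 512
Bit 11: 1 × 2^11 = 2048
Bit 13: 1 × 2^13 = 8192
Sum = 1 + 2 + 4 + 8 + 16 + 32 + 64 + 128 + 512 + 2048 + 8192
= 11007


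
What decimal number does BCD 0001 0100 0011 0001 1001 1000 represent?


Each 4-bit group → digit:
  0001 → 1
  0100 → 4
  0011 → 3
  0001 → 1
  1001 → 9
  1000 → 8
= 143198


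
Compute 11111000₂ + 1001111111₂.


Align and add column by column (LSB to MSB, carry propagating):
  00011111000
+ 01001111111
  -----------
  col 0: 0 + 1 + 0 (carry in) = 1 → bit 1, carry out 0
  col 1: 0 + 1 + 0 (carry in) = 1 → bit 1, carry out 0
  col 2: 0 + 1 + 0 (carry in) = 1 → bit 1, carry out 0
  col 3: 1 + 1 + 0 (carry in) = 2 → bit 0, carry out 1
  col 4: 1 + 1 + 1 (carry in) = 3 → bit 1, carry out 1
  col 5: 1 + 1 + 1 (carry in) = 3 → bit 1, carry out 1
  col 6: 1 + 1 + 1 (carry in) = 3 → bit 1, carry out 1
  col 7: 1 + 0 + 1 (carry in) = 2 → bit 0, carry out 1
  col 8: 0 + 0 + 1 (carry in) = 1 → bit 1, carry out 0
  col 9: 0 + 1 + 0 (carry in) = 1 → bit 1, carry out 0
  col 10: 0 + 0 + 0 (carry in) = 0 → bit 0, carry out 0
Reading bits MSB→LSB: 01101110111
Strip leading zeros: 1101110111
= 1101110111


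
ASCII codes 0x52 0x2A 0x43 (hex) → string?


Codes (hex): 0x52 0x2A 0x43
Per-code ASCII lookup:
  0x52 = 82  (range 65-90: uppercase, 82 - 65 = 17) → 'R'
  0x2A = 42  (special character) → '*'
  0x43 = 67  (range 65-90: uppercase, 67 - 65 = 2) → 'C'
= 'R*C'


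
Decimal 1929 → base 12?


Divide by 12 repeatedly:
1929 ÷ 12 = 160 remainder 9
160 ÷ 12 = 13 remainder 4
13 ÷ 12 = 1 remainder 1
1 ÷ 12 = 0 remainder 1
Reading remainders bottom-up:
= 1149


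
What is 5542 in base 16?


Divide by 16 repeatedly:
5542 ÷ 16 = 346 remainder 6 (6)
346 ÷ 16 = 21 remainder 10 (A)
21 ÷ 16 = 1 remainder 5 (5)
1 ÷ 16 = 0 remainder 1 (1)
Reading remainders bottom-up:
= 0x15A6


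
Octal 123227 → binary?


Each octal digit → 3 binary bits:
  1 = 001
  2 = 010
  3 = 011
  2 = 010
  2 = 010
  7 = 111
Concatenate: 001 010 011 010 010 111
= 001010011010010111


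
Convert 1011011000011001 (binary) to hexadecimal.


Group into 4-bit nibbles: 1011011000011001
  1011 = B
  0110 = 6
  0001 = 1
  1001 = 9
= 0xB619


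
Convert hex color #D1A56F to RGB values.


Hex: #D1A56F
R = D1₁₆ = 209
G = A5₁₆ = 165
B = 6F₁₆ = 111
= RGB(209, 165, 111)


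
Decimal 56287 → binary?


Divide by 2 repeatedly:
56287 ÷ 2 = 28143 remainder 1
28143 ÷ 2 = 14071 remainder 1
14071 ÷ 2 = 7035 remainder 1
7035 ÷ 2 = 3517 remainder 1
3517 ÷ 2 = 1758 remainder 1
1758 ÷ 2 = 879 remainder 0
879 ÷ 2 = 439 remainder 1
439 ÷ 2 = 219 remainder 1
219 ÷ 2 = 109 remainder 1
109 ÷ 2 = 54 remainder 1
54 ÷ 2 = 27 remainder 0
27 ÷ 2 = 13 remainder 1
13 ÷ 2 = 6 remainder 1
6 ÷ 2 = 3 remainder 0
3 ÷ 2 = 1 remainder 1
1 ÷ 2 = 0 remainder 1
Reading remainders bottom-up:
= 1101101111011111


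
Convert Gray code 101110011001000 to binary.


Gray code: 101110011001000
MSB stays the same: 1
Each subsequent bit = prev_binary XOR current_gray:
  B[1] = 1 XOR 0 = 1
  B[2] = 1 XOR 1 = 0
  B[3] = 0 XOR 1 = 1
  B[4] = 1 XOR 1 = 0
  B[5] = 0 XOR 0 = 0
  B[6] = 0 XOR 0 = 0
  B[7] = 0 XOR 1 = 1
  B[8] = 1 XOR 1 = 0
  B[9] = 0 XOR 0 = 0
  B[10] = 0 XOR 0 = 0
  B[11] = 0 XOR 1 = 1
  B[12] = 1 XOR 0 = 1
  B[13] = 1 XOR 0 = 1
  B[14] = 1 XOR 0 = 1
= 110100010001111 (26767 decimal)


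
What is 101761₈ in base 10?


Positional values:
Position 0: 1 × 8^0 = 1
Position 1: 6 × 8^1 = 48
Position 2: 7 × 8^2 = 448
Position 3: 1 × 8^3 = 512
Position 4: 0 × 8^4 = 0
Position 5: 1 × 8^5 = 32768
Sum = 1 + 48 + 448 + 512 + 0 + 32768
= 33777


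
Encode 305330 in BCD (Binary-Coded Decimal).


Each digit → 4-bit binary:
  3 → 0011
  0 → 0000
  5 → 0101
  3 → 0011
  3 → 0011
  0 → 0000
= 0011 0000 0101 0011 0011 0000


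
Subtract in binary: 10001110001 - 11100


Align and subtract column by column (LSB to MSB, borrowing when needed):
  10001110001
- 00000011100
  -----------
  col 0: (1 - 0 borrow-in) - 0 → 1 - 0 = 1, borrow out 0
  col 1: (0 - 0 borrow-in) - 0 → 0 - 0 = 0, borrow out 0
  col 2: (0 - 0 borrow-in) - 1 → borrow from next column: (0+2) - 1 = 1, borrow out 1
  col 3: (0 - 1 borrow-in) - 1 → borrow from next column: (-1+2) - 1 = 0, borrow out 1
  col 4: (1 - 1 borrow-in) - 1 → borrow from next column: (0+2) - 1 = 1, borrow out 1
  col 5: (1 - 1 borrow-in) - 0 → 0 - 0 = 0, borrow out 0
  col 6: (1 - 0 borrow-in) - 0 → 1 - 0 = 1, borrow out 0
  col 7: (0 - 0 borrow-in) - 0 → 0 - 0 = 0, borrow out 0
  col 8: (0 - 0 borrow-in) - 0 → 0 - 0 = 0, borrow out 0
  col 9: (0 - 0 borrow-in) - 0 → 0 - 0 = 0, borrow out 0
  col 10: (1 - 0 borrow-in) - 0 → 1 - 0 = 1, borrow out 0
Reading bits MSB→LSB: 10001010101
Strip leading zeros: 10001010101
= 10001010101


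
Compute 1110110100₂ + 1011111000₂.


Align and add column by column (LSB to MSB, carry propagating):
  01110110100
+ 01011111000
  -----------
  col 0: 0 + 0 + 0 (carry in) = 0 → bit 0, carry out 0
  col 1: 0 + 0 + 0 (carry in) = 0 → bit 0, carry out 0
  col 2: 1 + 0 + 0 (carry in) = 1 → bit 1, carry out 0
  col 3: 0 + 1 + 0 (carry in) = 1 → bit 1, carry out 0
  col 4: 1 + 1 + 0 (carry in) = 2 → bit 0, carry out 1
  col 5: 1 + 1 + 1 (carry in) = 3 → bit 1, carry out 1
  col 6: 0 + 1 + 1 (carry in) = 2 → bit 0, carry out 1
  col 7: 1 + 1 + 1 (carry in) = 3 → bit 1, carry out 1
  col 8: 1 + 0 + 1 (carry in) = 2 → bit 0, carry out 1
  col 9: 1 + 1 + 1 (carry in) = 3 → bit 1, carry out 1
  col 10: 0 + 0 + 1 (carry in) = 1 → bit 1, carry out 0
Reading bits MSB→LSB: 11010101100
Strip leading zeros: 11010101100
= 11010101100


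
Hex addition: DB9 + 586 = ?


Align and add column by column (LSB to MSB, each column mod 16 with carry):
  0DB9
+ 0586
  ----
  col 0: 9(9) + 6(6) + 0 (carry in) = 15 → F(15), carry out 0
  col 1: B(11) + 8(8) + 0 (carry in) = 19 → 3(3), carry out 1
  col 2: D(13) + 5(5) + 1 (carry in) = 19 → 3(3), carry out 1
  col 3: 0(0) + 0(0) + 1 (carry in) = 1 → 1(1), carry out 0
Reading digits MSB→LSB: 133F
Strip leading zeros: 133F
= 0x133F


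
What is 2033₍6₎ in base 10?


Positional values (base 6):
  3 × 6^0 = 3 × 1 = 3
  3 × 6^1 = 3 × 6 = 18
  0 × 6^2 = 0 × 36 = 0
  2 × 6^3 = 2 × 216 = 432
Sum = 3 + 18 + 0 + 432
= 453


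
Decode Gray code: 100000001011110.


Gray code: 100000001011110
MSB stays the same: 1
Each subsequent bit = prev_binary XOR current_gray:
  B[1] = 1 XOR 0 = 1
  B[2] = 1 XOR 0 = 1
  B[3] = 1 XOR 0 = 1
  B[4] = 1 XOR 0 = 1
  B[5] = 1 XOR 0 = 1
  B[6] = 1 XOR 0 = 1
  B[7] = 1 XOR 0 = 1
  B[8] = 1 XOR 1 = 0
  B[9] = 0 XOR 0 = 0
  B[10] = 0 XOR 1 = 1
  B[11] = 1 XOR 1 = 0
  B[12] = 0 XOR 1 = 1
  B[13] = 1 XOR 1 = 0
  B[14] = 0 XOR 0 = 0
= 111111110010100 (32660 decimal)


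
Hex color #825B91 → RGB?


Hex: #825B91
R = 82₁₆ = 130
G = 5B₁₆ = 91
B = 91₁₆ = 145
= RGB(130, 91, 145)


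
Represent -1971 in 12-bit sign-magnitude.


Sign bit: 1 (negative)
Magnitude: 1971 = 11110110011
= 111110110011


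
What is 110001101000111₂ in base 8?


Group into 3-bit groups: 110001101000111
  110 = 6
  001 = 1
  101 = 5
  000 = 0
  111 = 7
= 0o61507


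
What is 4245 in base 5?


Divide by 5 repeatedly:
4245 ÷ 5 = 849 remainder 0
849 ÷ 5 = 169 remainder 4
169 ÷ 5 = 33 remainder 4
33 ÷ 5 = 6 remainder 3
6 ÷ 5 = 1 remainder 1
1 ÷ 5 = 0 remainder 1
Reading remainders bottom-up:
= 113440


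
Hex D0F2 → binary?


Each hex digit → 4 binary bits:
  D = 1101
  0 = 0000
  F = 1111
  2 = 0010
Concatenate: 1101 0000 1111 0010
= 1101000011110010


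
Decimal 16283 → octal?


Divide by 8 repeatedly:
16283 ÷ 8 = 2035 remainder 3
2035 ÷ 8 = 254 remainder 3
254 ÷ 8 = 31 remainder 6
31 ÷ 8 = 3 remainder 7
3 ÷ 8 = 0 remainder 3
Reading remainders bottom-up:
= 0o37633


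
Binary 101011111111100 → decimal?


Positional values:
Bit 2: 1 × 2^2 = 4
Bit 3: 1 × 2^3 = 8
Bit 4: 1 × 2^4 = 16
Bit 5: 1 × 2^5 = 32
Bit 6: 1 × 2^6 = 64
Bit 7: 1 × 2^7 = 128
Bit 8: 1 × 2^8 = 256
Bit 9: 1 × 2^9 = 512
Bit 10: 1 × 2^10 = 1024
Bit 12: 1 × 2^12 = 4096
Bit 14: 1 × 2^14 = 16384
Sum = 4 + 8 + 16 + 32 + 64 + 128 + 256 + 512 + 1024 + 4096 + 16384
= 22524


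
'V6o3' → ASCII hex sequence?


String: 'V6o3'  (4 characters)
Per-character ASCII lookup:
  'V': uppercase starts at 65: 'V' = 65 + 21 = 86 → 0x56
  '6': digits start at 48: '6' = 48 + 6 = 54 → 0x36
  'o': lowercase starts at 97: 'o' = 97 + 14 = 111 → 0x6F
  '3': digits start at 48: '3' = 48 + 3 = 51 → 0x33
= 0x56 0x36 0x6F 0x33


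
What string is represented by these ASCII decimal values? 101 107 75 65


Codes (decimal): 101 107 75 65
Per-code ASCII lookup:
  101  (range 97-122: lowercase, 101 - 97 = 4) → 'e'
  107  (range 97-122: lowercase, 107 - 97 = 10) → 'k'
  75  (range 65-90: uppercase, 75 - 65 = 10) → 'K'
  65  (range 65-90: uppercase, 65 - 65 = 0) → 'A'
= 'ekKA'


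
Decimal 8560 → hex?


Divide by 16 repeatedly:
8560 ÷ 16 = 535 remainder 0 (0)
535 ÷ 16 = 33 remainder 7 (7)
33 ÷ 16 = 2 remainder 1 (1)
2 ÷ 16 = 0 remainder 2 (2)
Reading remainders bottom-up:
= 0x2170


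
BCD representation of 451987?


Each digit → 4-bit binary:
  4 → 0100
  5 → 0101
  1 → 0001
  9 → 1001
  8 → 1000
  7 → 0111
= 0100 0101 0001 1001 1000 0111


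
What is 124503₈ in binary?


Each octal digit → 3 binary bits:
  1 = 001
  2 = 010
  4 = 100
  5 = 101
  0 = 000
  3 = 011
Concatenate: 001 010 100 101 000 011
= 001010100101000011


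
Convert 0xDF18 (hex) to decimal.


Positional values:
Position 0: 8 × 16^0 = 8 × 1 = 8
Position 1: 1 × 16^1 = 1 × 16 = 16
Position 2: F × 16^2 = 15 × 256 = 3840
Position 3: D × 16^3 = 13 × 4096 = 53248
Sum = 8 + 16 + 3840 + 53248
= 57112


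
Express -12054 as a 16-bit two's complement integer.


Original: 0010111100010110
Step 1 - Invert all bits: 1101000011101001
Step 2 - Add 1: 1101000011101001 + 1
= 1101000011101010 (represents -12054)


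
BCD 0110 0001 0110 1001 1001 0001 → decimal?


Each 4-bit group → digit:
  0110 → 6
  0001 → 1
  0110 → 6
  1001 → 9
  1001 → 9
  0001 → 1
= 616991


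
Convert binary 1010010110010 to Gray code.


Binary: 1010010110010
Gray code: G = B XOR (B >> 1)
B >> 1 = 0101001011001
1010010110010 XOR 0101001011001:
  1 XOR 0 = 1
  0 XOR 1 = 1
  1 XOR 0 = 1
  0 XOR 1 = 1
  0 XOR 0 = 0
  1 XOR 0 = 1
  0 XOR 1 = 1
  1 XOR 0 = 1
  1 XOR 1 = 0
  0 XOR 1 = 1
  0 XOR 0 = 0
  1 XOR 0 = 1
  0 XOR 1 = 1
= 1111011101011


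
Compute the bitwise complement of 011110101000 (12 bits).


Original: 011110101000
Invert all bits:
  bit 0: 0 → 1
  bit 1: 1 → 0
  bit 2: 1 → 0
  bit 3: 1 → 0
  bit 4: 1 → 0
  bit 5: 0 → 1
  bit 6: 1 → 0
  bit 7: 0 → 1
  bit 8: 1 → 0
  bit 9: 0 → 1
  bit 10: 0 → 1
  bit 11: 0 → 1
= 100001010111


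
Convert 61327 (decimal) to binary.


Divide by 2 repeatedly:
61327 ÷ 2 = 30663 remainder 1
30663 ÷ 2 = 15331 remainder 1
15331 ÷ 2 = 7665 remainder 1
7665 ÷ 2 = 3832 remainder 1
3832 ÷ 2 = 1916 remainder 0
1916 ÷ 2 = 958 remainder 0
958 ÷ 2 = 479 remainder 0
479 ÷ 2 = 239 remainder 1
239 ÷ 2 = 119 remainder 1
119 ÷ 2 = 59 remainder 1
59 ÷ 2 = 29 remainder 1
29 ÷ 2 = 14 remainder 1
14 ÷ 2 = 7 remainder 0
7 ÷ 2 = 3 remainder 1
3 ÷ 2 = 1 remainder 1
1 ÷ 2 = 0 remainder 1
Reading remainders bottom-up:
= 1110111110001111


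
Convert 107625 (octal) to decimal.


Positional values:
Position 0: 5 × 8^0 = 5
Position 1: 2 × 8^1 = 16
Position 2: 6 × 8^2 = 384
Position 3: 7 × 8^3 = 3584
Position 4: 0 × 8^4 = 0
Position 5: 1 × 8^5 = 32768
Sum = 5 + 16 + 384 + 3584 + 0 + 32768
= 36757


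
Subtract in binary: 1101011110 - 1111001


Align and subtract column by column (LSB to MSB, borrowing when needed):
  1101011110
- 0001111001
  ----------
  col 0: (0 - 0 borrow-in) - 1 → borrow from next column: (0+2) - 1 = 1, borrow out 1
  col 1: (1 - 1 borrow-in) - 0 → 0 - 0 = 0, borrow out 0
  col 2: (1 - 0 borrow-in) - 0 → 1 - 0 = 1, borrow out 0
  col 3: (1 - 0 borrow-in) - 1 → 1 - 1 = 0, borrow out 0
  col 4: (1 - 0 borrow-in) - 1 → 1 - 1 = 0, borrow out 0
  col 5: (0 - 0 borrow-in) - 1 → borrow from next column: (0+2) - 1 = 1, borrow out 1
  col 6: (1 - 1 borrow-in) - 1 → borrow from next column: (0+2) - 1 = 1, borrow out 1
  col 7: (0 - 1 borrow-in) - 0 → borrow from next column: (-1+2) - 0 = 1, borrow out 1
  col 8: (1 - 1 borrow-in) - 0 → 0 - 0 = 0, borrow out 0
  col 9: (1 - 0 borrow-in) - 0 → 1 - 0 = 1, borrow out 0
Reading bits MSB→LSB: 1011100101
Strip leading zeros: 1011100101
= 1011100101


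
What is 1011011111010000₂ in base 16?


Group into 4-bit nibbles: 1011011111010000
  1011 = B
  0111 = 7
  1101 = D
  0000 = 0
= 0xB7D0
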